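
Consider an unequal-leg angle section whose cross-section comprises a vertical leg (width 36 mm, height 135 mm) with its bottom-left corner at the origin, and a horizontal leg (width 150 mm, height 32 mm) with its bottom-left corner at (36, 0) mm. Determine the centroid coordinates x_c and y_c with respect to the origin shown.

x_c = 64.21 mm, y_c = 41.91 mm

Part | A | x̄ᵢ | ȳᵢ | A·x̄ᵢ | A·ȳᵢ
vertical leg | 4860.00 | 18.00 | 67.50 | 87480.00 | 328050.00
horizontal leg | 4800.00 | 111.00 | 16.00 | 532800.00 | 76800.00
Σ | 9660.00 |  |  | 620280.00 | 404850.00
x_c = 620280.00 / 9660.00 = 64.21 mm
y_c = 404850.00 / 9660.00 = 41.91 mm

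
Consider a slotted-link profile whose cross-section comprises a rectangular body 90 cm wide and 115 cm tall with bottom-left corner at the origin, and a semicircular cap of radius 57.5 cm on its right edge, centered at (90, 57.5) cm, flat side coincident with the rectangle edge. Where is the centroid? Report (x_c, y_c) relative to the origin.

rectangular body: A = 90 × 115 = 10350.00, centroid at (45.00, 57.50).
semicircular end: A = ½π·57.5² = 5193.45, centroid at (114.40, 57.50).
ΣA = 15543.45 cm², ΣAx_c = 1059899.67 cm³, ΣAy_c = 893748.11 cm³.
x_c = 1059899.67/15543.45 = 68.19 cm; y_c = 893748.11/15543.45 = 57.50 cm.

x_c = 68.19 cm, y_c = 57.50 cm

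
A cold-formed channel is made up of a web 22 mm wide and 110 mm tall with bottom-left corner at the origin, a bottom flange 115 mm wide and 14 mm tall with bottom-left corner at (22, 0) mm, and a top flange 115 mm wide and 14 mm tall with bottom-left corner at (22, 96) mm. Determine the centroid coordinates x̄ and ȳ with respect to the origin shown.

x̄ = 50.11 mm, ȳ = 55.00 mm

Part | A | x̄ᵢ | ȳᵢ | A·x̄ᵢ | A·ȳᵢ
web | 2420.00 | 11.00 | 55.00 | 26620.00 | 133100.00
bottom flange | 1610.00 | 79.50 | 7.00 | 127995.00 | 11270.00
top flange | 1610.00 | 79.50 | 103.00 | 127995.00 | 165830.00
Σ | 5640.00 |  |  | 282610.00 | 310200.00
x̄ = 282610.00 / 5640.00 = 50.11 mm
ȳ = 310200.00 / 5640.00 = 55.00 mm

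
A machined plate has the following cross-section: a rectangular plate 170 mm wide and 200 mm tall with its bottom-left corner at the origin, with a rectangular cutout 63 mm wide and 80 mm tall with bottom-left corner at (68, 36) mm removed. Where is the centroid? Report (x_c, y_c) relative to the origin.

x_c = 82.48 mm, y_c = 104.18 mm

plate: A = 170 × 200 = 34000.00, centroid at (85.00, 100.00).
hole: A = −(63 × 80) = -5040.00, centroid at (99.50, 76.00).
ΣA = 28960.00 mm²
ΣAx_c = (34000.00)(85.00) + (-5040.00)(99.50) = 2388520.00 mm³
ΣAy_c = (34000.00)(100.00) + (-5040.00)(76.00) = 3016960.00 mm³
x_c = 2388520.00 / 28960.00 = 82.48 mm
y_c = 3016960.00 / 28960.00 = 104.18 mm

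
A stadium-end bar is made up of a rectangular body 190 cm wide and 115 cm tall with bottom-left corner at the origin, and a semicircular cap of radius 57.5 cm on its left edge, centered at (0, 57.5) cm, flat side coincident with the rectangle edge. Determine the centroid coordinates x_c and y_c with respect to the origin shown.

x_c = 72.07 cm, y_c = 57.50 cm

Part | A | x̄ᵢ | ȳᵢ | A·x̄ᵢ | A·ȳᵢ
rectangular body | 21850.00 | 95.00 | 57.50 | 2075750.00 | 1256375.00
semicircular end | 5193.45 | -24.40 | 57.50 | -126739.58 | 298623.11
Σ | 27043.45 |  |  | 1949010.42 | 1554998.11
x_c = 1949010.42 / 27043.45 = 72.07 cm
y_c = 1554998.11 / 27043.45 = 57.50 cm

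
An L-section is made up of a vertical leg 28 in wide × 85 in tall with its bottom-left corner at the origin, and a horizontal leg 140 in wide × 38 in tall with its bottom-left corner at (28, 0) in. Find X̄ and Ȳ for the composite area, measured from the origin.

X̄ = 72.04 in, Ȳ = 26.26 in

vertical leg: A = 28 × 85 = 2380.00, centroid at (14.00, 42.50).
horizontal leg: A = 140 × 38 = 5320.00, centroid at (98.00, 19.00).
ΣA = 7700.00 in², ΣAX̄ = 554680.00 in³, ΣAȲ = 202230.00 in³.
X̄ = 554680.00/7700.00 = 72.04 in; Ȳ = 202230.00/7700.00 = 26.26 in.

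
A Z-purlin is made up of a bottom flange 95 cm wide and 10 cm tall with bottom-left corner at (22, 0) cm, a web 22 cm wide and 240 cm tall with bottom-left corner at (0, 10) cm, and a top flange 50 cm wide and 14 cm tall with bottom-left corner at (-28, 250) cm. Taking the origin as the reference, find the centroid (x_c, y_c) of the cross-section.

bottom flange: A = 95 × 10 = 950.00, centroid at (69.50, 5.00).
web: A = 22 × 240 = 5280.00, centroid at (11.00, 130.00).
top flange: A = 50 × 14 = 700.00, centroid at (-3.00, 257.00).
ΣA = 6930.00 cm², ΣAx_c = 122005.00 cm³, ΣAy_c = 871050.00 cm³.
x_c = 122005.00/6930.00 = 17.61 cm; y_c = 871050.00/6930.00 = 125.69 cm.

x_c = 17.61 cm, y_c = 125.69 cm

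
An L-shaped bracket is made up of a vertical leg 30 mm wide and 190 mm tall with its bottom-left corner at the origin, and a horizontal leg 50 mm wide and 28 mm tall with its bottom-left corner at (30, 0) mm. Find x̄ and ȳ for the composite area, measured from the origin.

x̄ = 22.89 mm, ȳ = 79.03 mm

vertical leg: A = 30 × 190 = 5700.00, centroid at (15.00, 95.00).
horizontal leg: A = 50 × 28 = 1400.00, centroid at (55.00, 14.00).
ΣA = 7100.00 mm², ΣAx̄ = 162500.00 mm³, ΣAȳ = 561100.00 mm³.
x̄ = 162500.00/7100.00 = 22.89 mm; ȳ = 561100.00/7100.00 = 79.03 mm.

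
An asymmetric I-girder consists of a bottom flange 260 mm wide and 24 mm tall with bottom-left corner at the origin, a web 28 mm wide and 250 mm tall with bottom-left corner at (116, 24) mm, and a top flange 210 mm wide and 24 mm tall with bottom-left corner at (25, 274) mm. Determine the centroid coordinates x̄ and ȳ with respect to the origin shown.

x̄ = 130.00 mm, ȳ = 140.01 mm

bottom flange: A = 260 × 24 = 6240.00, centroid at (130.00, 12.00).
web: A = 28 × 250 = 7000.00, centroid at (130.00, 149.00).
top flange: A = 210 × 24 = 5040.00, centroid at (130.00, 286.00).
ΣA = 18280.00 mm²
ΣAx̄ = (6240.00)(130.00) + (7000.00)(130.00) + (5040.00)(130.00) = 2376400.00 mm³
ΣAȳ = (6240.00)(12.00) + (7000.00)(149.00) + (5040.00)(286.00) = 2559320.00 mm³
x̄ = 2376400.00 / 18280.00 = 130.00 mm
ȳ = 2559320.00 / 18280.00 = 140.01 mm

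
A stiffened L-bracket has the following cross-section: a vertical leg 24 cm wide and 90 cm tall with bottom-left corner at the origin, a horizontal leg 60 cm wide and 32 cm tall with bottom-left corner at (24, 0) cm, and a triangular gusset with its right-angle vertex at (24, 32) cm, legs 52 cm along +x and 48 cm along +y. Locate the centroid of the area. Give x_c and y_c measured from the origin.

x_c = 34.01 cm, y_c = 35.25 cm

Part | A | x̄ᵢ | ȳᵢ | A·x̄ᵢ | A·ȳᵢ
vertical leg | 2160.00 | 12.00 | 45.00 | 25920.00 | 97200.00
horizontal leg | 1920.00 | 54.00 | 16.00 | 103680.00 | 30720.00
gusset | 1248.00 | 41.33 | 48.00 | 51584.00 | 59904.00
Σ | 5328.00 |  |  | 181184.00 | 187824.00
x_c = 181184.00 / 5328.00 = 34.01 cm
y_c = 187824.00 / 5328.00 = 35.25 cm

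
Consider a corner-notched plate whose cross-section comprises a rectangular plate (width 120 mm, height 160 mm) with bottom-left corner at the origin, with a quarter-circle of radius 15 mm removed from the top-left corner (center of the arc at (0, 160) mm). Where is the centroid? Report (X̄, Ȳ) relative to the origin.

plate: A = 120 × 160 = 19200.00, centroid at (60.00, 80.00).
removed quarter-circle: A = −¼π·15² = -176.71, centroid at (6.37, 153.63).
ΣA = 19023.29 mm²
ΣAX̄ = (19200.00)(60.00) + (-176.71)(6.37) = 1150875.00 mm³
ΣAȲ = (19200.00)(80.00) + (-176.71)(153.63) = 1508850.67 mm³
X̄ = 1150875.00 / 19023.29 = 60.50 mm
Ȳ = 1508850.67 / 19023.29 = 79.32 mm

X̄ = 60.50 mm, Ȳ = 79.32 mm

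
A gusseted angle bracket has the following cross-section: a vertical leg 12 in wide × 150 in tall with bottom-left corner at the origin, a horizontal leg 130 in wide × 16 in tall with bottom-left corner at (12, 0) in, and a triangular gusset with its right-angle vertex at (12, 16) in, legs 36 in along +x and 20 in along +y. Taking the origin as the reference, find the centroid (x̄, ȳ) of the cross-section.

vertical leg: A = 12 × 150 = 1800.00, centroid at (6.00, 75.00).
horizontal leg: A = 130 × 16 = 2080.00, centroid at (77.00, 8.00).
gusset: A = ½·36·20 = 360.00, centroid at (24.00, 22.67).
ΣA = 4240.00 in², ΣAx̄ = 179600.00 in³, ΣAȳ = 159800.00 in³.
x̄ = 179600.00/4240.00 = 42.36 in; ȳ = 159800.00/4240.00 = 37.69 in.

x̄ = 42.36 in, ȳ = 37.69 in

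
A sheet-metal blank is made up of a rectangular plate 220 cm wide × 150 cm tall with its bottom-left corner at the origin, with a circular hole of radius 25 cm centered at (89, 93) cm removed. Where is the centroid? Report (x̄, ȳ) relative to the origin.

x̄ = 111.33 cm, ȳ = 73.86 cm

plate: A = 220 × 150 = 33000.00, centroid at (110.00, 75.00).
hole: A = −π·25² = -1963.50, centroid at (89.00, 93.00).
ΣA = 31036.50 cm²
ΣAx̄ = (33000.00)(110.00) + (-1963.50)(89.00) = 3455248.91 cm³
ΣAȳ = (33000.00)(75.00) + (-1963.50)(93.00) = 2292394.93 cm³
x̄ = 3455248.91 / 31036.50 = 111.33 cm
ȳ = 2292394.93 / 31036.50 = 73.86 cm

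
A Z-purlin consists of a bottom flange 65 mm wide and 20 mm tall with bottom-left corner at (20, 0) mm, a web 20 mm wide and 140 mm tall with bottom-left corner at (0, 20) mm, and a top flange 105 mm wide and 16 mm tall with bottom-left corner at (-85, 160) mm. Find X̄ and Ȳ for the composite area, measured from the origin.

X̄ = 7.21 mm, Ȳ = 94.68 mm

Part | A | x̄ᵢ | ȳᵢ | A·x̄ᵢ | A·ȳᵢ
bottom flange | 1300.00 | 52.50 | 10.00 | 68250.00 | 13000.00
web | 2800.00 | 10.00 | 90.00 | 28000.00 | 252000.00
top flange | 1680.00 | -32.50 | 168.00 | -54600.00 | 282240.00
Σ | 5780.00 |  |  | 41650.00 | 547240.00
X̄ = 41650.00 / 5780.00 = 7.21 mm
Ȳ = 547240.00 / 5780.00 = 94.68 mm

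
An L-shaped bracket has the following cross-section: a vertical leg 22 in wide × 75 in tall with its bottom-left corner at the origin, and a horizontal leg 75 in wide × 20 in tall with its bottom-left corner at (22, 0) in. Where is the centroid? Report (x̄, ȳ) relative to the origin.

x̄ = 34.10 in, ȳ = 24.40 in

vertical leg: A = 22 × 75 = 1650.00, centroid at (11.00, 37.50).
horizontal leg: A = 75 × 20 = 1500.00, centroid at (59.50, 10.00).
ΣA = 3150.00 in², ΣAx̄ = 107400.00 in³, ΣAȳ = 76875.00 in³.
x̄ = 107400.00/3150.00 = 34.10 in; ȳ = 76875.00/3150.00 = 24.40 in.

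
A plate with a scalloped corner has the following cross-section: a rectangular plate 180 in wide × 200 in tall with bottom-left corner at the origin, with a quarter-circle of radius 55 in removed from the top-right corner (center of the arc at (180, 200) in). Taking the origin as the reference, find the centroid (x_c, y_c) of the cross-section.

x_c = 85.29 in, y_c = 94.58 in

plate: A = 180 × 200 = 36000.00, centroid at (90.00, 100.00).
removed quarter-circle: A = −¼π·55² = -2375.83, centroid at (156.66, 176.66).
ΣA = 33624.17 in²
ΣAx_c = (36000.00)(90.00) + (-2375.83)(156.66) = 2867809.03 in³
ΣAy_c = (36000.00)(100.00) + (-2375.83)(176.66) = 3180292.44 in³
x_c = 2867809.03 / 33624.17 = 85.29 in
y_c = 3180292.44 / 33624.17 = 94.58 in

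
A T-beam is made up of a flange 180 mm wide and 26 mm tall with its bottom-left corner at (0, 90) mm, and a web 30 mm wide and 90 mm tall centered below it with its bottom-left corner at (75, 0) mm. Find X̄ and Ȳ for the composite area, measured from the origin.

X̄ = 90.00 mm, Ȳ = 81.78 mm

web: A = 30 × 90 = 2700.00, centroid at (90.00, 45.00).
flange: A = 180 × 26 = 4680.00, centroid at (90.00, 103.00).
ΣA = 7380.00 mm², ΣAX̄ = 664200.00 mm³, ΣAȲ = 603540.00 mm³.
X̄ = 664200.00/7380.00 = 90.00 mm; Ȳ = 603540.00/7380.00 = 81.78 mm.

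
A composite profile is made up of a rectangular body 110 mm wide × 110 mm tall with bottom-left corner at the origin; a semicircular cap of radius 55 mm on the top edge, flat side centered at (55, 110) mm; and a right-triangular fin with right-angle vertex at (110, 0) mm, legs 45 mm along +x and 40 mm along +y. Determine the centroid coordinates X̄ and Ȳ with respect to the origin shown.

X̄ = 58.55 mm, Ȳ = 73.86 mm

rectangular body: A = 110 × 110 = 12100.00, centroid at (55.00, 55.00).
semicircular top: A = ½π·55² = 4751.66, centroid at (55.00, 133.34).
triangular fin: A = ½·45·40 = 900.00, centroid at (125.00, 13.33).
ΣA = 17751.66 mm², ΣAX̄ = 1039341.24 mm³, ΣAȲ = 1311099.14 mm³.
X̄ = 1039341.24/17751.66 = 58.55 mm; Ȳ = 1311099.14/17751.66 = 73.86 mm.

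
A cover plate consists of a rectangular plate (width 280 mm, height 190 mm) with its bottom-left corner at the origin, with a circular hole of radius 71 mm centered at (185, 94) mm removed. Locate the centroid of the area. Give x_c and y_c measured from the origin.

x_c = 120.93 mm, y_c = 95.42 mm

plate: A = 280 × 190 = 53200.00, centroid at (140.00, 95.00).
hole: A = −π·71² = -15836.77, centroid at (185.00, 94.00).
ΣA = 37363.23 mm², ΣAx_c = 4518197.82 mm³, ΣAy_c = 3565343.75 mm³.
x_c = 4518197.82/37363.23 = 120.93 mm; y_c = 3565343.75/37363.23 = 95.42 mm.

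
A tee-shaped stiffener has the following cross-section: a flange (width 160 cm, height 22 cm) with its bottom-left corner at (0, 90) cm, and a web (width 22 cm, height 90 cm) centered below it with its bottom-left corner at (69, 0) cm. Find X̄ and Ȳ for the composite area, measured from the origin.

web: A = 22 × 90 = 1980.00, centroid at (80.00, 45.00).
flange: A = 160 × 22 = 3520.00, centroid at (80.00, 101.00).
ΣA = 5500.00 cm², ΣAX̄ = 440000.00 cm³, ΣAȲ = 444620.00 cm³.
X̄ = 440000.00/5500.00 = 80.00 cm; Ȳ = 444620.00/5500.00 = 80.84 cm.

X̄ = 80.00 cm, Ȳ = 80.84 cm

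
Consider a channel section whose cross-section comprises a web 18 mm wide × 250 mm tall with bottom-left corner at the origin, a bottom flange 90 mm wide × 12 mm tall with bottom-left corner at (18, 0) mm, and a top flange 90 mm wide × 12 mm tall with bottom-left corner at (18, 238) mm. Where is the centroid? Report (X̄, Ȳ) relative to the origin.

X̄ = 26.51 mm, Ȳ = 125.00 mm

web: A = 18 × 250 = 4500.00, centroid at (9.00, 125.00).
bottom flange: A = 90 × 12 = 1080.00, centroid at (63.00, 6.00).
top flange: A = 90 × 12 = 1080.00, centroid at (63.00, 244.00).
ΣA = 6660.00 mm²
ΣAX̄ = (4500.00)(9.00) + (1080.00)(63.00) + (1080.00)(63.00) = 176580.00 mm³
ΣAȲ = (4500.00)(125.00) + (1080.00)(6.00) + (1080.00)(244.00) = 832500.00 mm³
X̄ = 176580.00 / 6660.00 = 26.51 mm
Ȳ = 832500.00 / 6660.00 = 125.00 mm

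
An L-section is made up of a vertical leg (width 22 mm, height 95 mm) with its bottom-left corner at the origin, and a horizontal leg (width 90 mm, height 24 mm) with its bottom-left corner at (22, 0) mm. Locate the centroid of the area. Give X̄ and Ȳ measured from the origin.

vertical leg: A = 22 × 95 = 2090.00, centroid at (11.00, 47.50).
horizontal leg: A = 90 × 24 = 2160.00, centroid at (67.00, 12.00).
ΣA = 4250.00 mm², ΣAX̄ = 167710.00 mm³, ΣAȲ = 125195.00 mm³.
X̄ = 167710.00/4250.00 = 39.46 mm; Ȳ = 125195.00/4250.00 = 29.46 mm.

X̄ = 39.46 mm, Ȳ = 29.46 mm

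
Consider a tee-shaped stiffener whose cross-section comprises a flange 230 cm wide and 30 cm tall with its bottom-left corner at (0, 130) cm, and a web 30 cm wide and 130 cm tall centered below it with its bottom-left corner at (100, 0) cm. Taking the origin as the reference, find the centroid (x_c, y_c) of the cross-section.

Part | A | x̄ᵢ | ȳᵢ | A·x̄ᵢ | A·ȳᵢ
web | 3900.00 | 115.00 | 65.00 | 448500.00 | 253500.00
flange | 6900.00 | 115.00 | 145.00 | 793500.00 | 1000500.00
Σ | 10800.00 |  |  | 1242000.00 | 1254000.00
x_c = 1242000.00 / 10800.00 = 115.00 cm
y_c = 1254000.00 / 10800.00 = 116.11 cm

x_c = 115.00 cm, y_c = 116.11 cm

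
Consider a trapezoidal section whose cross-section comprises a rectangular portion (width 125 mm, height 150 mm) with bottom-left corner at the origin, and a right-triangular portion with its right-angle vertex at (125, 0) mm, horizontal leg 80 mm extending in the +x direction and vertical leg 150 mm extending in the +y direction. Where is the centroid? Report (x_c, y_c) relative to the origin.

rectangular portion: A = 125 × 150 = 18750.00, centroid at (62.50, 75.00).
triangular portion: A = ½·80·150 = 6000.00, centroid at (151.67, 50.00).
ΣA = 24750.00 mm²
ΣAx_c = (18750.00)(62.50) + (6000.00)(151.67) = 2081875.00 mm³
ΣAy_c = (18750.00)(75.00) + (6000.00)(50.00) = 1706250.00 mm³
x_c = 2081875.00 / 24750.00 = 84.12 mm
y_c = 1706250.00 / 24750.00 = 68.94 mm

x_c = 84.12 mm, y_c = 68.94 mm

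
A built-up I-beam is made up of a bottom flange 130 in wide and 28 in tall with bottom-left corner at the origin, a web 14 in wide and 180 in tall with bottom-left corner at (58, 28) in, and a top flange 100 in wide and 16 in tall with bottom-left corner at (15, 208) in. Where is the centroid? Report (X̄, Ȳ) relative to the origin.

bottom flange: A = 130 × 28 = 3640.00, centroid at (65.00, 14.00).
web: A = 14 × 180 = 2520.00, centroid at (65.00, 118.00).
top flange: A = 100 × 16 = 1600.00, centroid at (65.00, 216.00).
ΣA = 7760.00 in²
ΣAX̄ = (3640.00)(65.00) + (2520.00)(65.00) + (1600.00)(65.00) = 504400.00 in³
ΣAȲ = (3640.00)(14.00) + (2520.00)(118.00) + (1600.00)(216.00) = 693920.00 in³
X̄ = 504400.00 / 7760.00 = 65.00 in
Ȳ = 693920.00 / 7760.00 = 89.42 in

X̄ = 65.00 in, Ȳ = 89.42 in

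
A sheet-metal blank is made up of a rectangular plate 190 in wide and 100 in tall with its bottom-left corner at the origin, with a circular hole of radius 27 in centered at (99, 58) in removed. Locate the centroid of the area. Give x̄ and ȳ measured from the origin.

x̄ = 94.45 in, ȳ = 48.90 in

plate: A = 190 × 100 = 19000.00, centroid at (95.00, 50.00).
hole: A = −π·27² = -2290.22, centroid at (99.00, 58.00).
ΣA = 16709.78 in², ΣAx̄ = 1578268.12 in³, ΣAȳ = 817167.18 in³.
x̄ = 1578268.12/16709.78 = 94.45 in; ȳ = 817167.18/16709.78 = 48.90 in.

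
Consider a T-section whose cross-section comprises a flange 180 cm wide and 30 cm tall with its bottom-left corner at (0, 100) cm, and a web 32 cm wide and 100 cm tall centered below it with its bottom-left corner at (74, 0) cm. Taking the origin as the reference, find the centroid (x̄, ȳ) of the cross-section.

web: A = 32 × 100 = 3200.00, centroid at (90.00, 50.00).
flange: A = 180 × 30 = 5400.00, centroid at (90.00, 115.00).
ΣA = 8600.00 cm², ΣAx̄ = 774000.00 cm³, ΣAȳ = 781000.00 cm³.
x̄ = 774000.00/8600.00 = 90.00 cm; ȳ = 781000.00/8600.00 = 90.81 cm.

x̄ = 90.00 cm, ȳ = 90.81 cm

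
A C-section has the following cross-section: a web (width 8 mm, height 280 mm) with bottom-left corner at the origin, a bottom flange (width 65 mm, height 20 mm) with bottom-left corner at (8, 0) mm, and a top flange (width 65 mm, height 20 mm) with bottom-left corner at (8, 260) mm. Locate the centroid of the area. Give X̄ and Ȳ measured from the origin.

web: A = 8 × 280 = 2240.00, centroid at (4.00, 140.00).
bottom flange: A = 65 × 20 = 1300.00, centroid at (40.50, 10.00).
top flange: A = 65 × 20 = 1300.00, centroid at (40.50, 270.00).
ΣA = 4840.00 mm²
ΣAX̄ = (2240.00)(4.00) + (1300.00)(40.50) + (1300.00)(40.50) = 114260.00 mm³
ΣAȲ = (2240.00)(140.00) + (1300.00)(10.00) + (1300.00)(270.00) = 677600.00 mm³
X̄ = 114260.00 / 4840.00 = 23.61 mm
Ȳ = 677600.00 / 4840.00 = 140.00 mm

X̄ = 23.61 mm, Ȳ = 140.00 mm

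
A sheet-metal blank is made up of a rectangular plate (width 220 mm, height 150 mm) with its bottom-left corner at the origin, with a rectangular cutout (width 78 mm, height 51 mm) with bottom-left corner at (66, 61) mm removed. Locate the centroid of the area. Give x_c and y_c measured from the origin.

plate: A = 220 × 150 = 33000.00, centroid at (110.00, 75.00).
hole: A = −(78 × 51) = -3978.00, centroid at (105.00, 86.50).
ΣA = 29022.00 mm², ΣAx_c = 3212310.00 mm³, ΣAy_c = 2130903.00 mm³.
x_c = 3212310.00/29022.00 = 110.69 mm; y_c = 2130903.00/29022.00 = 73.42 mm.

x_c = 110.69 mm, y_c = 73.42 mm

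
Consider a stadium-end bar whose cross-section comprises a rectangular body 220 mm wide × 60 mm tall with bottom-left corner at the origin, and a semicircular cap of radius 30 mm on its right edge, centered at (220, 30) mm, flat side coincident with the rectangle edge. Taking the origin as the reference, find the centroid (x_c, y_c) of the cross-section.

Part | A | x̄ᵢ | ȳᵢ | A·x̄ᵢ | A·ȳᵢ
rectangular body | 13200.00 | 110.00 | 30.00 | 1452000.00 | 396000.00
semicircular end | 1413.72 | 232.73 | 30.00 | 329017.67 | 42411.50
Σ | 14613.72 |  |  | 1781017.67 | 438411.50
x_c = 1781017.67 / 14613.72 = 121.87 mm
y_c = 438411.50 / 14613.72 = 30.00 mm

x_c = 121.87 mm, y_c = 30.00 mm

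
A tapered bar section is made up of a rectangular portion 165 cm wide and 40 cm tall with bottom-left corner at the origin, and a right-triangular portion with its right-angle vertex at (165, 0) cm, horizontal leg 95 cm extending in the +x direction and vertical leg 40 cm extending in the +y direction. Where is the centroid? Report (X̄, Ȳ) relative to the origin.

rectangular portion: A = 165 × 40 = 6600.00, centroid at (82.50, 20.00).
triangular portion: A = ½·95·40 = 1900.00, centroid at (196.67, 13.33).
ΣA = 8500.00 cm²
ΣAX̄ = (6600.00)(82.50) + (1900.00)(196.67) = 918166.67 cm³
ΣAȲ = (6600.00)(20.00) + (1900.00)(13.33) = 157333.33 cm³
X̄ = 918166.67 / 8500.00 = 108.02 cm
Ȳ = 157333.33 / 8500.00 = 18.51 cm

X̄ = 108.02 cm, Ȳ = 18.51 cm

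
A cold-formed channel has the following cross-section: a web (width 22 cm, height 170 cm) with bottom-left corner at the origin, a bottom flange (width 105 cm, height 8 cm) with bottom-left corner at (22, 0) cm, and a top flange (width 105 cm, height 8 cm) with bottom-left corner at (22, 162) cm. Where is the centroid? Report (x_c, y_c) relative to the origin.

web: A = 22 × 170 = 3740.00, centroid at (11.00, 85.00).
bottom flange: A = 105 × 8 = 840.00, centroid at (74.50, 4.00).
top flange: A = 105 × 8 = 840.00, centroid at (74.50, 166.00).
ΣA = 5420.00 cm²
ΣAx_c = (3740.00)(11.00) + (840.00)(74.50) + (840.00)(74.50) = 166300.00 cm³
ΣAy_c = (3740.00)(85.00) + (840.00)(4.00) + (840.00)(166.00) = 460700.00 cm³
x_c = 166300.00 / 5420.00 = 30.68 cm
y_c = 460700.00 / 5420.00 = 85.00 cm

x_c = 30.68 cm, y_c = 85.00 cm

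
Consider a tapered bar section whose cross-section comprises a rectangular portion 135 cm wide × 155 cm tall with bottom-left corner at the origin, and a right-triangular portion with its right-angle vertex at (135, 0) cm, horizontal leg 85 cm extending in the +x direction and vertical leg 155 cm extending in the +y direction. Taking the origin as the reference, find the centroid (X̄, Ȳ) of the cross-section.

rectangular portion: A = 135 × 155 = 20925.00, centroid at (67.50, 77.50).
triangular portion: A = ½·85·155 = 6587.50, centroid at (163.33, 51.67).
ΣA = 27512.50 cm², ΣAX̄ = 2488395.83 cm³, ΣAȲ = 1962041.67 cm³.
X̄ = 2488395.83/27512.50 = 90.45 cm; Ȳ = 1962041.67/27512.50 = 71.31 cm.

X̄ = 90.45 cm, Ȳ = 71.31 cm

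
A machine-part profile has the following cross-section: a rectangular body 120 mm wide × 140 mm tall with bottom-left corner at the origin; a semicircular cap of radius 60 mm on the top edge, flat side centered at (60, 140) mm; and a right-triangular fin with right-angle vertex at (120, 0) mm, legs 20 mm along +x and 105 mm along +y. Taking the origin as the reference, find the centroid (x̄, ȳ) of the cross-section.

rectangular body: A = 120 × 140 = 16800.00, centroid at (60.00, 70.00).
semicircular top: A = ½π·60² = 5654.87, centroid at (60.00, 165.46).
triangular fin: A = ½·20·105 = 1050.00, centroid at (126.67, 35.00).
ΣA = 23504.87 mm²
ΣAx̄ = (16800.00)(60.00) + (5654.87)(60.00) + (1050.00)(126.67) = 1480292.01 mm³
ΣAȳ = (16800.00)(70.00) + (5654.87)(165.46) + (1050.00)(35.00) = 2148431.35 mm³
x̄ = 1480292.01 / 23504.87 = 62.98 mm
ȳ = 2148431.35 / 23504.87 = 91.40 mm

x̄ = 62.98 mm, ȳ = 91.40 mm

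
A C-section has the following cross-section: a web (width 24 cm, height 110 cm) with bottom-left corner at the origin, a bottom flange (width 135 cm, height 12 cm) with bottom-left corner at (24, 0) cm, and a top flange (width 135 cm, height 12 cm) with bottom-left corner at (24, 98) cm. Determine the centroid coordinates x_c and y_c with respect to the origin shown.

x_c = 55.81 cm, y_c = 55.00 cm

web: A = 24 × 110 = 2640.00, centroid at (12.00, 55.00).
bottom flange: A = 135 × 12 = 1620.00, centroid at (91.50, 6.00).
top flange: A = 135 × 12 = 1620.00, centroid at (91.50, 104.00).
ΣA = 5880.00 cm², ΣAx_c = 328140.00 cm³, ΣAy_c = 323400.00 cm³.
x_c = 328140.00/5880.00 = 55.81 cm; y_c = 323400.00/5880.00 = 55.00 cm.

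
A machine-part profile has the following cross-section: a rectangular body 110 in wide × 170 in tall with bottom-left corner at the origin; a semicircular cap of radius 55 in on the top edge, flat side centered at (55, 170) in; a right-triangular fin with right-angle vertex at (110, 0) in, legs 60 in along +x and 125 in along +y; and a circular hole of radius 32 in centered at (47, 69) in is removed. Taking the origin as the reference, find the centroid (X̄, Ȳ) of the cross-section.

Part | A | x̄ᵢ | ȳᵢ | A·x̄ᵢ | A·ȳᵢ
rectangular body | 18700.00 | 55.00 | 85.00 | 1028500.00 | 1589500.00
semicircular top | 4751.66 | 55.00 | 193.34 | 261341.24 | 918698.68
triangular fin | 3750.00 | 130.00 | 41.67 | 487500.00 | 156250.00
hole | -3216.99 | 47.00 | 69.00 | -151198.57 | -221972.37
Σ | 23984.67 |  |  | 1626142.67 | 2442476.31
X̄ = 1626142.67 / 23984.67 = 67.80 in
Ȳ = 2442476.31 / 23984.67 = 101.83 in

X̄ = 67.80 in, Ȳ = 101.83 in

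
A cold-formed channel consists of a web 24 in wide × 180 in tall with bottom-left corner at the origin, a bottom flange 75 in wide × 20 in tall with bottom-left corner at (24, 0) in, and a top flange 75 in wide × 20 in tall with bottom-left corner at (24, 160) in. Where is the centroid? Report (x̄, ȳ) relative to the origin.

web: A = 24 × 180 = 4320.00, centroid at (12.00, 90.00).
bottom flange: A = 75 × 20 = 1500.00, centroid at (61.50, 10.00).
top flange: A = 75 × 20 = 1500.00, centroid at (61.50, 170.00).
ΣA = 7320.00 in², ΣAx̄ = 236340.00 in³, ΣAȳ = 658800.00 in³.
x̄ = 236340.00/7320.00 = 32.29 in; ȳ = 658800.00/7320.00 = 90.00 in.

x̄ = 32.29 in, ȳ = 90.00 in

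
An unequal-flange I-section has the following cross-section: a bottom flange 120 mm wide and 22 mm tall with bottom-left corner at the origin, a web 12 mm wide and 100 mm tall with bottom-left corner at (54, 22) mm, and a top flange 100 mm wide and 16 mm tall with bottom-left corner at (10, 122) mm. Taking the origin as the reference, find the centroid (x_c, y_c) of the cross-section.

x_c = 60.00 mm, y_c = 59.46 mm

bottom flange: A = 120 × 22 = 2640.00, centroid at (60.00, 11.00).
web: A = 12 × 100 = 1200.00, centroid at (60.00, 72.00).
top flange: A = 100 × 16 = 1600.00, centroid at (60.00, 130.00).
ΣA = 5440.00 mm²
ΣAx_c = (2640.00)(60.00) + (1200.00)(60.00) + (1600.00)(60.00) = 326400.00 mm³
ΣAy_c = (2640.00)(11.00) + (1200.00)(72.00) + (1600.00)(130.00) = 323440.00 mm³
x_c = 326400.00 / 5440.00 = 60.00 mm
y_c = 323440.00 / 5440.00 = 59.46 mm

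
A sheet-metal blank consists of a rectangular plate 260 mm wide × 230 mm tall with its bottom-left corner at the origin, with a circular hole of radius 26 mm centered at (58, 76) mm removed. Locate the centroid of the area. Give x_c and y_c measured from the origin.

Part | A | x̄ᵢ | ȳᵢ | A·x̄ᵢ | A·ȳᵢ
plate | 59800.00 | 130.00 | 115.00 | 7774000.00 | 6877000.00
hole | -2123.72 | 58.00 | 76.00 | -123175.56 | -161402.46
Σ | 57676.28 |  |  | 7650824.44 | 6715597.54
x_c = 7650824.44 / 57676.28 = 132.65 mm
y_c = 6715597.54 / 57676.28 = 116.44 mm

x_c = 132.65 mm, y_c = 116.44 mm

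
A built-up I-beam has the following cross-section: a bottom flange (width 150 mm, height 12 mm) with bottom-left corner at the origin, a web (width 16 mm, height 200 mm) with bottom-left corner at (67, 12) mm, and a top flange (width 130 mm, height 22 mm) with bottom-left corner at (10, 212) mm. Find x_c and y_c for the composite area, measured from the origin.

bottom flange: A = 150 × 12 = 1800.00, centroid at (75.00, 6.00).
web: A = 16 × 200 = 3200.00, centroid at (75.00, 112.00).
top flange: A = 130 × 22 = 2860.00, centroid at (75.00, 223.00).
ΣA = 7860.00 mm²
ΣAx_c = (1800.00)(75.00) + (3200.00)(75.00) + (2860.00)(75.00) = 589500.00 mm³
ΣAy_c = (1800.00)(6.00) + (3200.00)(112.00) + (2860.00)(223.00) = 1006980.00 mm³
x_c = 589500.00 / 7860.00 = 75.00 mm
y_c = 1006980.00 / 7860.00 = 128.11 mm

x_c = 75.00 mm, y_c = 128.11 mm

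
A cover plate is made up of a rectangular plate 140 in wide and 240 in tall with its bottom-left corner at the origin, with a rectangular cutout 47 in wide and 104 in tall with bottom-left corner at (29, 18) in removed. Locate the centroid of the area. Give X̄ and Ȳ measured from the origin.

plate: A = 140 × 240 = 33600.00, centroid at (70.00, 120.00).
hole: A = −(47 × 104) = -4888.00, centroid at (52.50, 70.00).
ΣA = 28712.00 in²
ΣAX̄ = (33600.00)(70.00) + (-4888.00)(52.50) = 2095380.00 in³
ΣAȲ = (33600.00)(120.00) + (-4888.00)(70.00) = 3689840.00 in³
X̄ = 2095380.00 / 28712.00 = 72.98 in
Ȳ = 3689840.00 / 28712.00 = 128.51 in

X̄ = 72.98 in, Ȳ = 128.51 in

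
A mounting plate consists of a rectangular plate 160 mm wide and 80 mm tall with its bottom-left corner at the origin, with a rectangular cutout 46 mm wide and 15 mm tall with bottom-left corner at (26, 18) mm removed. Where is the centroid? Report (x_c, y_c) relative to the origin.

x_c = 81.77 mm, y_c = 40.83 mm

plate: A = 160 × 80 = 12800.00, centroid at (80.00, 40.00).
hole: A = −(46 × 15) = -690.00, centroid at (49.00, 25.50).
ΣA = 12110.00 mm², ΣAx_c = 990190.00 mm³, ΣAy_c = 494405.00 mm³.
x_c = 990190.00/12110.00 = 81.77 mm; y_c = 494405.00/12110.00 = 40.83 mm.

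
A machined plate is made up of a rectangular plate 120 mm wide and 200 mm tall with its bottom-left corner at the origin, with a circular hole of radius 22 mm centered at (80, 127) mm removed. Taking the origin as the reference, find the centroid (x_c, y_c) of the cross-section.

plate: A = 120 × 200 = 24000.00, centroid at (60.00, 100.00).
hole: A = −π·22² = -1520.53, centroid at (80.00, 127.00).
ΣA = 22479.47 mm², ΣAx_c = 1318357.53 mm³, ΣAy_c = 2206892.58 mm³.
x_c = 1318357.53/22479.47 = 58.65 mm; y_c = 2206892.58/22479.47 = 98.17 mm.

x_c = 58.65 mm, y_c = 98.17 mm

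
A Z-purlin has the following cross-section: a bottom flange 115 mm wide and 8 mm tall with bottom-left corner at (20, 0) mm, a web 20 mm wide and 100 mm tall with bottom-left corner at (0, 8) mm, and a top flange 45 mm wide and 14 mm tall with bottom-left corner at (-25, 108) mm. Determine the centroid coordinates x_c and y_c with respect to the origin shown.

bottom flange: A = 115 × 8 = 920.00, centroid at (77.50, 4.00).
web: A = 20 × 100 = 2000.00, centroid at (10.00, 58.00).
top flange: A = 45 × 14 = 630.00, centroid at (-2.50, 115.00).
ΣA = 3550.00 mm², ΣAx_c = 89725.00 mm³, ΣAy_c = 192130.00 mm³.
x_c = 89725.00/3550.00 = 25.27 mm; y_c = 192130.00/3550.00 = 54.12 mm.

x_c = 25.27 mm, y_c = 54.12 mm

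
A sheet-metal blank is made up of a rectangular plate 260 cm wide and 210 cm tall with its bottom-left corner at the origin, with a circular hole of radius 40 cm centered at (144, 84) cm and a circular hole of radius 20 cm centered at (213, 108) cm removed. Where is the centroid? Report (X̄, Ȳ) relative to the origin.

Part | A | x̄ᵢ | ȳᵢ | A·x̄ᵢ | A·ȳᵢ
plate | 54600.00 | 130.00 | 105.00 | 7098000.00 | 5733000.00
hole 1 | -5026.55 | 144.00 | 84.00 | -723822.95 | -422230.05
hole 2 | -1256.64 | 213.00 | 108.00 | -267663.69 | -135716.80
Σ | 48316.81 |  |  | 6106513.36 | 5175053.14
X̄ = 6106513.36 / 48316.81 = 126.38 cm
Ȳ = 5175053.14 / 48316.81 = 107.11 cm

X̄ = 126.38 cm, Ȳ = 107.11 cm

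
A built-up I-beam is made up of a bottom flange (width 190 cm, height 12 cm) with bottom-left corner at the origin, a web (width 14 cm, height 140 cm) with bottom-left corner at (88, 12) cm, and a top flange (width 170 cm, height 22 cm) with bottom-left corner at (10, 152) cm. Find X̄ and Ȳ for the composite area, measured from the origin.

X̄ = 95.00 cm, Ȳ = 98.25 cm

bottom flange: A = 190 × 12 = 2280.00, centroid at (95.00, 6.00).
web: A = 14 × 140 = 1960.00, centroid at (95.00, 82.00).
top flange: A = 170 × 22 = 3740.00, centroid at (95.00, 163.00).
ΣA = 7980.00 cm², ΣAX̄ = 758100.00 cm³, ΣAȲ = 784020.00 cm³.
X̄ = 758100.00/7980.00 = 95.00 cm; Ȳ = 784020.00/7980.00 = 98.25 cm.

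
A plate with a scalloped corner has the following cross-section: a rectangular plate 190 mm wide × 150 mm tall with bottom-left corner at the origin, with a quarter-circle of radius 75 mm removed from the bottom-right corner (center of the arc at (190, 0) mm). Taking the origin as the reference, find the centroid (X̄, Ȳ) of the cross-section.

X̄ = 83.41 mm, Ȳ = 82.92 mm

Part | A | x̄ᵢ | ȳᵢ | A·x̄ᵢ | A·ȳᵢ
plate | 28500.00 | 95.00 | 75.00 | 2707500.00 | 2137500.00
removed quarter-circle | -4417.86 | 158.17 | 31.83 | -698769.29 | -140625.00
Σ | 24082.14 |  |  | 2008730.71 | 1996875.00
X̄ = 2008730.71 / 24082.14 = 83.41 mm
Ȳ = 1996875.00 / 24082.14 = 82.92 mm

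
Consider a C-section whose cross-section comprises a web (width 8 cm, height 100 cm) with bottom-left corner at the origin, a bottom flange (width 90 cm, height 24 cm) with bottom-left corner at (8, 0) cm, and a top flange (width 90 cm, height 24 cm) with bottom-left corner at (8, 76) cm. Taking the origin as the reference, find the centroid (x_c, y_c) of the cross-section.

x_c = 45.34 cm, y_c = 50.00 cm

web: A = 8 × 100 = 800.00, centroid at (4.00, 50.00).
bottom flange: A = 90 × 24 = 2160.00, centroid at (53.00, 12.00).
top flange: A = 90 × 24 = 2160.00, centroid at (53.00, 88.00).
ΣA = 5120.00 cm²
ΣAx_c = (800.00)(4.00) + (2160.00)(53.00) + (2160.00)(53.00) = 232160.00 cm³
ΣAy_c = (800.00)(50.00) + (2160.00)(12.00) + (2160.00)(88.00) = 256000.00 cm³
x_c = 232160.00 / 5120.00 = 45.34 cm
y_c = 256000.00 / 5120.00 = 50.00 cm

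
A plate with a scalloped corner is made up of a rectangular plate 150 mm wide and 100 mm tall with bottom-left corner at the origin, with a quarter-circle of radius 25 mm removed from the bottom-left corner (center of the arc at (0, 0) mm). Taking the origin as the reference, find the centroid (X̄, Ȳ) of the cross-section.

X̄ = 77.18 mm, Ȳ = 51.33 mm

plate: A = 150 × 100 = 15000.00, centroid at (75.00, 50.00).
removed quarter-circle: A = −¼π·25² = -490.87, centroid at (10.61, 10.61).
ΣA = 14509.13 mm²
ΣAX̄ = (15000.00)(75.00) + (-490.87)(10.61) = 1119791.67 mm³
ΣAȲ = (15000.00)(50.00) + (-490.87)(10.61) = 744791.67 mm³
X̄ = 1119791.67 / 14509.13 = 77.18 mm
Ȳ = 744791.67 / 14509.13 = 51.33 mm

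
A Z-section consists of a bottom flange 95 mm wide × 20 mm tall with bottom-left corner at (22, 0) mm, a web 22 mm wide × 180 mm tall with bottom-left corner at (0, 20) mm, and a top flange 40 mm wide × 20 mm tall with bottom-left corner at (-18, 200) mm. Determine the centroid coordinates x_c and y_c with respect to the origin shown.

bottom flange: A = 95 × 20 = 1900.00, centroid at (69.50, 10.00).
web: A = 22 × 180 = 3960.00, centroid at (11.00, 110.00).
top flange: A = 40 × 20 = 800.00, centroid at (2.00, 210.00).
ΣA = 6660.00 mm²
ΣAx_c = (1900.00)(69.50) + (3960.00)(11.00) + (800.00)(2.00) = 177210.00 mm³
ΣAy_c = (1900.00)(10.00) + (3960.00)(110.00) + (800.00)(210.00) = 622600.00 mm³
x_c = 177210.00 / 6660.00 = 26.61 mm
y_c = 622600.00 / 6660.00 = 93.48 mm

x_c = 26.61 mm, y_c = 93.48 mm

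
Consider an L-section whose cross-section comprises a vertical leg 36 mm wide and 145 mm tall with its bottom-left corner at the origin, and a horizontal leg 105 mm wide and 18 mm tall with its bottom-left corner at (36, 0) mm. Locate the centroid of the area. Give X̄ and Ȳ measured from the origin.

vertical leg: A = 36 × 145 = 5220.00, centroid at (18.00, 72.50).
horizontal leg: A = 105 × 18 = 1890.00, centroid at (88.50, 9.00).
ΣA = 7110.00 mm²
ΣAX̄ = (5220.00)(18.00) + (1890.00)(88.50) = 261225.00 mm³
ΣAȲ = (5220.00)(72.50) + (1890.00)(9.00) = 395460.00 mm³
X̄ = 261225.00 / 7110.00 = 36.74 mm
Ȳ = 395460.00 / 7110.00 = 55.62 mm

X̄ = 36.74 mm, Ȳ = 55.62 mm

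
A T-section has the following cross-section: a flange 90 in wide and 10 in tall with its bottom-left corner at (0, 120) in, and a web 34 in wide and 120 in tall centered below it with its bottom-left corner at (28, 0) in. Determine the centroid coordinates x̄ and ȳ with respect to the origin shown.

web: A = 34 × 120 = 4080.00, centroid at (45.00, 60.00).
flange: A = 90 × 10 = 900.00, centroid at (45.00, 125.00).
ΣA = 4980.00 in², ΣAx̄ = 224100.00 in³, ΣAȳ = 357300.00 in³.
x̄ = 224100.00/4980.00 = 45.00 in; ȳ = 357300.00/4980.00 = 71.75 in.

x̄ = 45.00 in, ȳ = 71.75 in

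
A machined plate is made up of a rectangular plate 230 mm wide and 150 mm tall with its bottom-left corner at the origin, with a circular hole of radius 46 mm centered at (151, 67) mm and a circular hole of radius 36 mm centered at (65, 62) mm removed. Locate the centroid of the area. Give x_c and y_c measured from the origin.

x_c = 113.50 mm, y_c = 79.46 mm

plate: A = 230 × 150 = 34500.00, centroid at (115.00, 75.00).
hole 1: A = −π·46² = -6647.61, centroid at (151.00, 67.00).
hole 2: A = −π·36² = -4071.50, centroid at (65.00, 62.00).
ΣA = 23780.89 mm², ΣAx_c = 2699063.12 mm³, ΣAy_c = 1889676.87 mm³.
x_c = 2699063.12/23780.89 = 113.50 mm; y_c = 1889676.87/23780.89 = 79.46 mm.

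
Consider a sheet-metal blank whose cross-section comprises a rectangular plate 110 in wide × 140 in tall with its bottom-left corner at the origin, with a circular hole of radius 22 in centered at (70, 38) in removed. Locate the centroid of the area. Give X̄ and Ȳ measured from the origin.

plate: A = 110 × 140 = 15400.00, centroid at (55.00, 70.00).
hole: A = −π·22² = -1520.53, centroid at (70.00, 38.00).
ΣA = 13879.47 in²
ΣAX̄ = (15400.00)(55.00) + (-1520.53)(70.00) = 740562.84 in³
ΣAȲ = (15400.00)(70.00) + (-1520.53)(38.00) = 1020219.83 in³
X̄ = 740562.84 / 13879.47 = 53.36 in
Ȳ = 1020219.83 / 13879.47 = 73.51 in

X̄ = 53.36 in, Ȳ = 73.51 in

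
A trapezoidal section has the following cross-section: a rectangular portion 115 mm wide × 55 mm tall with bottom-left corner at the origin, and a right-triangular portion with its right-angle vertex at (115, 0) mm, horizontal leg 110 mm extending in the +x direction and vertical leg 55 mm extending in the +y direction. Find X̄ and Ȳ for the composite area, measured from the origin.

Part | A | x̄ᵢ | ȳᵢ | A·x̄ᵢ | A·ȳᵢ
rectangular portion | 6325.00 | 57.50 | 27.50 | 363687.50 | 173937.50
triangular portion | 3025.00 | 151.67 | 18.33 | 458791.67 | 55458.33
Σ | 9350.00 |  |  | 822479.17 | 229395.83
X̄ = 822479.17 / 9350.00 = 87.97 mm
Ȳ = 229395.83 / 9350.00 = 24.53 mm

X̄ = 87.97 mm, Ȳ = 24.53 mm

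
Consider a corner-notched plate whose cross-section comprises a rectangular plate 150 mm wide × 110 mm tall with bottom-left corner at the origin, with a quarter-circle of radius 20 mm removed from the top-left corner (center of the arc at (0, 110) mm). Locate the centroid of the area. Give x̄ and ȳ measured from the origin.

plate: A = 150 × 110 = 16500.00, centroid at (75.00, 55.00).
removed quarter-circle: A = −¼π·20² = -314.16, centroid at (8.49, 101.51).
ΣA = 16185.84 mm²
ΣAx̄ = (16500.00)(75.00) + (-314.16)(8.49) = 1234833.33 mm³
ΣAȳ = (16500.00)(55.00) + (-314.16)(101.51) = 875609.15 mm³
x̄ = 1234833.33 / 16185.84 = 76.29 mm
ȳ = 875609.15 / 16185.84 = 54.10 mm

x̄ = 76.29 mm, ȳ = 54.10 mm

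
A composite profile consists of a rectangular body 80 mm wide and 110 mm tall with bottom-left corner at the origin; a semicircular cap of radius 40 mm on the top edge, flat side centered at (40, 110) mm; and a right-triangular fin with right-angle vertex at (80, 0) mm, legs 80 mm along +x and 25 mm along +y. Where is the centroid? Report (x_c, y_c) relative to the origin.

x_c = 45.41 mm, y_c = 65.90 mm

rectangular body: A = 80 × 110 = 8800.00, centroid at (40.00, 55.00).
semicircular top: A = ½π·40² = 2513.27, centroid at (40.00, 126.98).
triangular fin: A = ½·80·25 = 1000.00, centroid at (106.67, 8.33).
ΣA = 12313.27 mm², ΣAx_c = 559197.63 mm³, ΣAy_c = 811460.15 mm³.
x_c = 559197.63/12313.27 = 45.41 mm; y_c = 811460.15/12313.27 = 65.90 mm.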